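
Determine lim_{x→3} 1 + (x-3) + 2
Direct substitution at x = 3 gives 3.

Final answer: 3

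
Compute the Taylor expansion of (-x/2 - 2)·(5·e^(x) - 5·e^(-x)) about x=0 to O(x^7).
-x^6/24 - x^5/6 - 5·x^4/6 - 10·x^3/3 - 5·x^2 - 20·x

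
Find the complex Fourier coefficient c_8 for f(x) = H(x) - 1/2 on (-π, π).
Compute the real Fourier coefficients first: a_8 = 0, b_8 = 0.
Then c_8 = (a_8 − i·b_8)/2 = 0.

Final answer: 0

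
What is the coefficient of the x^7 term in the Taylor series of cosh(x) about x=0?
Expand to order 7: cosh(x) = x^6/720 + x^4/24 + x^2/2 + 1 + O(x^8).
The coefficient of x^7 is 0.

Final answer: 0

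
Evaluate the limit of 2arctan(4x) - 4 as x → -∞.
Evaluate the dominant behaviour as x → -∞; each term tends to a finite value or vanishes.
Limit = -4 - π.

Final answer: -4 - π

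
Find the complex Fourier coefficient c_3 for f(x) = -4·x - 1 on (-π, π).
Compute the real Fourier coefficients first: a_3 = 0, b_3 = -8/3.
Then c_3 = (a_3 − i·b_3)/2 = 4·i/3.

Final answer: 4·i/3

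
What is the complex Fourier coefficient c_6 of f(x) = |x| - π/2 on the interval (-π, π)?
Compute the real Fourier coefficients first: a_6 = 0, b_6 = 0.
Then c_6 = (a_6 − i·b_6)/2 = 0.

Final answer: 0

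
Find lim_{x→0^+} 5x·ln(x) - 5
The product is a 0·∞ indeterminate form at x → 0⁺.
Rewrite the product as 5·ln(x) / x^(-1) and apply L'Hôpital, or use the standard hierarchy x^(-1) ≫ |ln x| as x → 0⁺.
The indeterminate product → 0, so the limit = -5.

Final answer: -5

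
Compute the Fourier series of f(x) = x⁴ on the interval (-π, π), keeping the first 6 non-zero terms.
(48 - 8·π^2)·cos(x) + (-3 + 2·π^2)·cos(2·x) + (16/27 - 8·π^2/9)·cos(3·x) + (-3/16 + π^2/2)·cos(4·x) + (48/625 - 8·π^2/25)·cos(5·x) + π^4/5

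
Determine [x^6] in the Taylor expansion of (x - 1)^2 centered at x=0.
Expand to order 6: (x - 1)^2 = x^2 - 2·x + 1 + O(x^7).
The coefficient of x^6 is 0.

Final answer: 0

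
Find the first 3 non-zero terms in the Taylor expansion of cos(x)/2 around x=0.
x^4/48 - x^2/4 + 1/2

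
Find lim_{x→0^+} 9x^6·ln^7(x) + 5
The product is a 0·∞ indeterminate form at x → 0⁺.
Rewrite the product as 9·ln^7(x) / x^(-6) and apply L'Hôpital, or use the standard hierarchy x^(-6) ≫ |ln x|^7 as x → 0⁺.
The indeterminate product → 0, so the limit = 5.

Final answer: 5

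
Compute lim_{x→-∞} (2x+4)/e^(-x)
This is an ∞/∞ indeterminate form as x → -∞.
Compare growth rates of the dominant terms (exponentials ≫ polynomials ≫ logarithms), or apply L'Hôpital's rule; the quotient → 0.
Limit = 0.

Final answer: 0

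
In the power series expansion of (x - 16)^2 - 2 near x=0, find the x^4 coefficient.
Expand to order 4: (x - 16)^2 - 2 = x^2 - 32·x + 254 + O(x^5).
The coefficient of x^4 is 0.

Final answer: 0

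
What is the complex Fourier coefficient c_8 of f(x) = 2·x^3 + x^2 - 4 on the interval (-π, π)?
Compute the real Fourier coefficients first: a_8 = 1/16, b_8 = 3/64 - π^2/2.
Then c_8 = (a_8 − i·b_8)/2 = 1/32 - 3·i/128 + i·π^2/4.

Final answer: 1/32 - 3·i/128 + i·π^2/4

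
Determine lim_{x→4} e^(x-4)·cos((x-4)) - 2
Direct substitution at x = 4 gives -1.

Final answer: -1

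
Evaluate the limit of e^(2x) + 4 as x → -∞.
Evaluate the dominant behaviour as x → -∞; each term tends to a finite value or vanishes.
Limit = 4.

Final answer: 4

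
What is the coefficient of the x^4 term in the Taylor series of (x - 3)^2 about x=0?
Expand to order 4: (x - 3)^2 = x^2 - 6·x + 9 + O(x^5).
The coefficient of x^4 is 0.

Final answer: 0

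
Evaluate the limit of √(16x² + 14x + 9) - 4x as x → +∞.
As x → +∞: multiply by the conjugate to get (14x+9)/(√(16x²+14x+9)+4x); the denominator ~ 8x, so the limit is 14/8 = 7/4.
Limit = 7/4.

Final answer: 7/4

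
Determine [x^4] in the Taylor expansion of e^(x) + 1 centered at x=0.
Expand to order 4: e^(x) + 1 = x^4/24 + x^3/6 + x^2/2 + x + 2 + O(x^5).
The coefficient of x^4 is 1/24.

Final answer: 1/24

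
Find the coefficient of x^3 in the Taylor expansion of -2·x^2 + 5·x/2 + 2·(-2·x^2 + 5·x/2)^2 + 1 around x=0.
Expand to order 3: -2·x^2 + 5·x/2 + 2·(-2·x^2 + 5·x/2)^2 + 1 = -20·x^3 + 21·x^2/2 + 5·x/2 + 1 + O(x^4).
The coefficient of x^3 is -20.

Final answer: -20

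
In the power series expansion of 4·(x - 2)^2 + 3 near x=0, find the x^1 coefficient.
Expand to order 1: 4·(x - 2)^2 + 3 = 19 - 16·x + O(x^2).
The coefficient of x^1 is -16.

Final answer: -16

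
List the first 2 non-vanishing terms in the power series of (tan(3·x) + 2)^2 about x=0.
12·x + 4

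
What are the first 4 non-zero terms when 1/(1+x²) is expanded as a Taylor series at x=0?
-x^6 + x^4 - x^2 + 1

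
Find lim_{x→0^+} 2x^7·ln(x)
This is a 0·∞ indeterminate form at x → 0⁺.
Rewrite the product as 2·ln(x) / x^(-7) and apply L'Hôpital, or use the standard hierarchy x^(-7) ≫ |ln x| as x → 0⁺.
The indeterminate product → 0, so the limit = 0.

Final answer: 0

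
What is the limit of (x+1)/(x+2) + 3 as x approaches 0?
Direct substitution at x = 0 gives 7/2.

Final answer: 7/2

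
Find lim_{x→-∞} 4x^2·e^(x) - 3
The product is a 0·∞ indeterminate form at x → -∞.
Rewrite the product as 4x^2 / e^(-x) (an ∞/∞ form) and apply L'Hôpital, or use the standard hierarchy e^(|x|) ≫ |x^2| as x → -∞.
The indeterminate product → 0, so the limit = -3.

Final answer: -3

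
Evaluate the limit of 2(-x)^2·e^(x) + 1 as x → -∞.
The product is a 0·∞ indeterminate form at x → -∞.
Rewrite the product as 2(-x)^2 / e^(-x) (an ∞/∞ form) and apply L'Hôpital, or use the standard hierarchy e^(|x|) ≫ |(-x)^2| as x → -∞.
The indeterminate product → 0, so the limit = 1.

Final answer: 1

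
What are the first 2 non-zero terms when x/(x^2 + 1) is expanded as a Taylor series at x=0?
-x^3 + x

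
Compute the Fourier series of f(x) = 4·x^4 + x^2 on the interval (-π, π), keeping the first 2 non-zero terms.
(188 - 32·π^2)·cos(x) + π^2/3 + 4·π^4/5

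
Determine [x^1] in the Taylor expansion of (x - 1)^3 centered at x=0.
Expand to order 1: (x - 1)^3 = 3·x - 1 + O(x^2).
The coefficient of x^1 is 3.

Final answer: 3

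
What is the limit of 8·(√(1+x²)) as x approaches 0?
Direct substitution at x = 0 gives 8.

Final answer: 8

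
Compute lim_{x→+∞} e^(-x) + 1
Evaluate the dominant behaviour as x → +∞; each term tends to a finite value or vanishes.
Limit = 1.

Final answer: 1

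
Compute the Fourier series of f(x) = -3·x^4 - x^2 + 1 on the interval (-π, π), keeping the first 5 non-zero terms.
(-140 + 24·π^2)·cos(x) + (8 - 6·π^2)·cos(2·x) + (-4/3 + 8·π^2/3)·cos(3·x) + (5/16 - 3·π^2/2)·cos(4·x) - 3·π^4/5 - π^2/3 + 1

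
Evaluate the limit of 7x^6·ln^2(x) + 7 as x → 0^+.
The product is a 0·∞ indeterminate form at x → 0⁺.
Rewrite the product as 7·ln^2(x) / x^(-6) and apply L'Hôpital, or use the standard hierarchy x^(-6) ≫ |ln x|^2 as x → 0⁺.
The indeterminate product → 0, so the limit = 7.

Final answer: 7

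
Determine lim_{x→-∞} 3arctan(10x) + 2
Evaluate the dominant behaviour as x → -∞; each term tends to a finite value or vanishes.
Limit = 2 - 3·π/2.

Final answer: 2 - 3·π/2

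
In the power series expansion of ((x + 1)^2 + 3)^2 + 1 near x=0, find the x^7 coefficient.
Expand to order 7: ((x + 1)^2 + 3)^2 + 1 = x^4 + 4·x^3 + 12·x^2 + 16·x + 17 + O(x^8).
The coefficient of x^7 is 0.

Final answer: 0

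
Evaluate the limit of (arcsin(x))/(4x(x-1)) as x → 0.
Both numerator and denominator → 0 as x → 0; this is a 0/0 indeterminate form.
Expand each to leading order near x = 0: numerator ~ x, denominator ~ -4·x.
The limit of the ratio is -1/4.

Final answer: -1/4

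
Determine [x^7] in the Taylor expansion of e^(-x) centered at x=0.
Expand to order 7: e^(-x) = -x^7/5040 + x^6/720 - x^5/120 + x^4/24 - x^3/6 + x^2/2 - x + 1 + O(x^8).
The coefficient of x^7 is -1/5040.

Final answer: -1/5040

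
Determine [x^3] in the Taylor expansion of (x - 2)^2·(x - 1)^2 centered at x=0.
Expand to order 3: (x - 2)^2·(x - 1)^2 = -6·x^3 + 13·x^2 - 12·x + 4 + O(x^4).
The coefficient of x^3 is -6.

Final answer: -6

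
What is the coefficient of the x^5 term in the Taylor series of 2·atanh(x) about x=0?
Expand to order 5: 2·atanh(x) = 2·x^5/5 + 2·x^3/3 + 2·x + O(x^6).
The coefficient of x^5 is 2/5.

Final answer: 2/5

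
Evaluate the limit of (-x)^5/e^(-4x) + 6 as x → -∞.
The quotient is an ∞/∞ indeterminate form as x → -∞.
Compare growth rates of the dominant terms (exponentials ≫ polynomials ≫ logarithms), or apply L'Hôpital's rule; the quotient → 0.
Adding the constant: 0 + 6 = 6. Limit = 6.

Final answer: 6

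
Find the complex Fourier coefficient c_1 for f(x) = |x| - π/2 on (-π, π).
Compute the real Fourier coefficients first: a_1 = -4/π, b_1 = 0.
Then c_1 = (a_1 − i·b_1)/2 = -2/π.

Final answer: -2/π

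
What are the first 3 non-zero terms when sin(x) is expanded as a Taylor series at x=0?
x^5/120 - x^3/6 + x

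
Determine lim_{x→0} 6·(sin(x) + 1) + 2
Direct substitution at x = 0 gives 8.

Final answer: 8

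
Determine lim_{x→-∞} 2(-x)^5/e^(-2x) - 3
The quotient is an ∞/∞ indeterminate form as x → -∞.
Compare growth rates of the dominant terms (exponentials ≫ polynomials ≫ logarithms), or apply L'Hôpital's rule; the quotient → 0.
Adding the constant: 0 - 3 = -3. Limit = -3.

Final answer: -3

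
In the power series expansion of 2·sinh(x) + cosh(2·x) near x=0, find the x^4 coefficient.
Expand to order 4: 2·sinh(x) + cosh(2·x) = 2·x^4/3 + x^3/3 + 2·x^2 + 2·x + 1 + O(x^5).
The coefficient of x^4 is 2/3.

Final answer: 2/3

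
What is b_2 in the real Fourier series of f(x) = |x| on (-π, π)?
b_2 = (1/π) ∫_{-π}^{π} f(x)·sin(2x) dx.
Evaluate the integral (use parity and integration by parts as needed): b_2 = 0.

Final answer: 0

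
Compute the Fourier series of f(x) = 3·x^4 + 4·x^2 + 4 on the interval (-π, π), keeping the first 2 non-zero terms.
(128 - 24·π^2)·cos(x) + 4 + 4·π^2/3 + 3·π^4/5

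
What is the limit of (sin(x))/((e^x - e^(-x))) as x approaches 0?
Both numerator and denominator → 0 as x → 0; this is a 0/0 indeterminate form.
Expand each to leading order near x = 0: numerator ~ x, denominator ~ 2·x.
The limit of the ratio is 1/2.

Final answer: 1/2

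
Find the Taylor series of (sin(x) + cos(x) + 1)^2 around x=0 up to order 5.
17·x^5/60 + x^4/12 - 5·x^3/3 - x^2 + 4·x + 4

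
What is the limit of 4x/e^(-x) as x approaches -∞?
This is an ∞/∞ indeterminate form as x → -∞.
Compare growth rates of the dominant terms (exponentials ≫ polynomials ≫ logarithms), or apply L'Hôpital's rule; the quotient → 0.
Limit = 0.

Final answer: 0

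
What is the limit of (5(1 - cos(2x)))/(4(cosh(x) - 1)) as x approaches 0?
Both numerator and denominator → 0 as x → 0; this is a 0/0 indeterminate form.
Expand each to leading order near x = 0: numerator ~ 10·x^2, denominator ~ 2·x^2.
The limit of the ratio is 5.

Final answer: 5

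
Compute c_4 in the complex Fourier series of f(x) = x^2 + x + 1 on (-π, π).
Compute the real Fourier coefficients first: a_4 = 1/4, b_4 = -1/2.
Then c_4 = (a_4 − i·b_4)/2 = 1/8 + i/4.

Final answer: 1/8 + i/4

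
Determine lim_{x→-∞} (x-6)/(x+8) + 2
Evaluate the dominant behaviour as x → -∞; each term tends to a finite value or vanishes.
Limit = 3.

Final answer: 3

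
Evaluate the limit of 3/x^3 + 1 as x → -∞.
Evaluate the dominant behaviour as x → -∞; each term tends to a finite value or vanishes.
Limit = 1.

Final answer: 1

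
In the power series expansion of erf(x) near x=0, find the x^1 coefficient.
Expand to order 1: erf(x) = 2·x/√(π) + O(x^2).
The coefficient of x^1 is 2/√(π).

Final answer: 2/√(π)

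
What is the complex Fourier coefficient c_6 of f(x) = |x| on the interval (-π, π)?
Compute the real Fourier coefficients first: a_6 = 0, b_6 = 0.
Then c_6 = (a_6 − i·b_6)/2 = 0.

Final answer: 0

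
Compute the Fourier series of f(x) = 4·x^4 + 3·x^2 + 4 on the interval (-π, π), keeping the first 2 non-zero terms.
(180 - 32·π^2)·cos(x) + 4 + π^2 + 4·π^4/5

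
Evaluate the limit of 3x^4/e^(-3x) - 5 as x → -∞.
The quotient is an ∞/∞ indeterminate form as x → -∞.
Compare growth rates of the dominant terms (exponentials ≫ polynomials ≫ logarithms), or apply L'Hôpital's rule; the quotient → 0.
Adding the constant: 0 - 5 = -5. Limit = -5.

Final answer: -5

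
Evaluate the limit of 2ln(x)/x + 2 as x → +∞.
The quotient is an ∞/∞ indeterminate form as x → +∞.
The polynomial denominator x dominates the logarithmic numerator (any positive power of x ≫ ln(x) as x → ∞), so the quotient → 0.
Adding the constant: 0 + 2 = 2. Limit = 2.

Final answer: 2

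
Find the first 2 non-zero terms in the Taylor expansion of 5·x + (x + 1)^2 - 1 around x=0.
x^2 + 7·x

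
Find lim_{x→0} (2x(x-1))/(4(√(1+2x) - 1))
Both numerator and denominator → 0 as x → 0; this is a 0/0 indeterminate form.
Expand each to leading order near x = 0: numerator ~ -2·x, denominator ~ 4·x.
The limit of the ratio is -1/2.

Final answer: -1/2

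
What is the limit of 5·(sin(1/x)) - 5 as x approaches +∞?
Evaluate the dominant behaviour as x → +∞; each term tends to a finite value or vanishes.
Limit = -5.

Final answer: -5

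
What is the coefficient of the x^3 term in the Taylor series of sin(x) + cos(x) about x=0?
Expand to order 3: sin(x) + cos(x) = -x^3/6 - x^2/2 + x + 1 + O(x^4).
The coefficient of x^3 is -1/6.

Final answer: -1/6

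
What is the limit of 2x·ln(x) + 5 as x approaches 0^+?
The product is a 0·∞ indeterminate form at x → 0⁺.
Rewrite the product as 2·ln(x) / x^(-1) and apply L'Hôpital, or use the standard hierarchy x^(-1) ≫ |ln x| as x → 0⁺.
The indeterminate product → 0, so the limit = 5.

Final answer: 5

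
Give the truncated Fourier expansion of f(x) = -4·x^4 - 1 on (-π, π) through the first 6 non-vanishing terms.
(-192 + 32·π^2)·cos(x) + (12 - 8·π^2)·cos(2·x) + (-64/27 + 32·π^2/9)·cos(3·x) + (3/4 - 2·π^2)·cos(4·x) + (-192/625 + 32·π^2/25)·cos(5·x) - 4·π^4/5 - 1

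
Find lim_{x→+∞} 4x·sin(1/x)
As x → +∞: let u = 1/x → 0⁺; then 4·x·sin(1/x) = 4·1·sin(u)/u → 4·1·1 = 4.
Limit = 4.

Final answer: 4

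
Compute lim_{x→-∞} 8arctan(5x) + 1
Evaluate the dominant behaviour as x → -∞; each term tends to a finite value or vanishes.
Limit = 1 - 4·π.

Final answer: 1 - 4·π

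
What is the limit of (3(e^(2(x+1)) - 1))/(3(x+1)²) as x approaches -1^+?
Both numerator and denominator → 0 as x → -1^+; this is a 0/0 indeterminate form.
Expand each to leading order near x = -1: numerator ~ 6·(x + 1), denominator ~ 3·(x + 1)^2.
The limit of the ratio is ∞.

Final answer: ∞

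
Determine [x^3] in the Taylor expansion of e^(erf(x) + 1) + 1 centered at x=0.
Expand to order 3: e^(erf(x) + 1) + 1 = x^3·(-2·e/(3·√(π)) + 4·e/(3·π^(3/2))) + 2·e·x^2/π + 2·e·x/√(π) + 1 + e + O(x^4).
The coefficient of x^3 is -2·e/(3·√(π)) + 4·e/(3·π^(3/2)).

Final answer: -2·e/(3·√(π)) + 4·e/(3·π^(3/2))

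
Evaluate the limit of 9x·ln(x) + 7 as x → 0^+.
The product is a 0·∞ indeterminate form at x → 0⁺.
Rewrite the product as 9·ln(x) / x^(-1) and apply L'Hôpital, or use the standard hierarchy x^(-1) ≫ |ln x| as x → 0⁺.
The indeterminate product → 0, so the limit = 7.

Final answer: 7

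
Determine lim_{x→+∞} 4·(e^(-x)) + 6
Evaluate the dominant behaviour as x → +∞; each term tends to a finite value or vanishes.
Limit = 6.

Final answer: 6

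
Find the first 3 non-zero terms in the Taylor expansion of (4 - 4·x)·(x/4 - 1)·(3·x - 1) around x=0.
16·x^2 - 17·x + 4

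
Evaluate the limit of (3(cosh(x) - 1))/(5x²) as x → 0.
Both numerator and denominator → 0 as x → 0; this is a 0/0 indeterminate form.
Expand each to leading order near x = 0: numerator ~ 3·x^2/2, denominator ~ 5·x^2.
The limit of the ratio is 3/10.

Final answer: 3/10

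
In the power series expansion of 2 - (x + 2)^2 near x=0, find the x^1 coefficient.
Expand to order 1: 2 - (x + 2)^2 = -4·x - 2 + O(x^2).
The coefficient of x^1 is -4.

Final answer: -4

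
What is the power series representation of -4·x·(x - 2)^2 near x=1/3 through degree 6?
-100/27 - 20·(x - 1/3)/3 + 12·(x - 1/3)^2 - 4·(x - 1/3)^3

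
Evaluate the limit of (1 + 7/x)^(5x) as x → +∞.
As x → +∞: write (1 + 7/x)^(5x) = ((1 + 7/x)^x)^5 → (e^7)^5 = e^35.
Limit = e^(35).

Final answer: e^(35)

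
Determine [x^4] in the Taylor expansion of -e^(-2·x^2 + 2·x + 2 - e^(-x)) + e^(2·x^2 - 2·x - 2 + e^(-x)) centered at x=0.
Expand to order 4: -e^(-2·x^2 + 2·x + 2 - e^(-x)) + e^(2·x^2 - 2·x - 2 + e^(-x)) = x^4·(439·e^(-1)/24 + 103·e/24) + x^3·(-73·e^(-1)/6 + 17·e/6) + x^2·(-2·e + 7·e^(-1)) + x·(-3·e - 3·e^(-1)) - e + e^(-1) + O(x^5).
The coefficient of x^4 is 439·e^(-1)/24 + 103·e/24.

Final answer: 439·e^(-1)/24 + 103·e/24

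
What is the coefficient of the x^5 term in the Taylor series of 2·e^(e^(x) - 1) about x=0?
Expand to order 5: 2·e^(e^(x) - 1) = 13·x^5/15 + 5·x^4/4 + 5·x^3/3 + 2·x^2 + 2·x + 2 + O(x^6).
The coefficient of x^5 is 13/15.

Final answer: 13/15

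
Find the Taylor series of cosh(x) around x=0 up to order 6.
x^6/720 + x^4/24 + x^2/2 + 1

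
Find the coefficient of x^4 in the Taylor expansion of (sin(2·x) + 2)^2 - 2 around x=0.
Expand to order 4: (sin(2·x) + 2)^2 - 2 = -16·x^4/3 - 16·x^3/3 + 4·x^2 + 8·x + 2 + O(x^5).
The coefficient of x^4 is -16/3.

Final answer: -16/3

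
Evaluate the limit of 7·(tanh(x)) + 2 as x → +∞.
Evaluate the dominant behaviour as x → +∞; each term tends to a finite value or vanishes.
Limit = 9.

Final answer: 9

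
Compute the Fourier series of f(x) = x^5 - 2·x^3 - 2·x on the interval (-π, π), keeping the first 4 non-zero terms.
(-44·π^2 + 2·π^4 + 260)·sin(x) + (-π^4 - 17/2 + 7·π^2)·sin(2·x) + (-76·π^2/27 + 44/81 + 2·π^4/3)·sin(3·x) + (-π^4/2 + 25/64 + 13·π^2/8)·sin(4·x)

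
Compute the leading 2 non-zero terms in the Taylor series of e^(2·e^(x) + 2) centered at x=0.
2·x·e^(4) + e^(4)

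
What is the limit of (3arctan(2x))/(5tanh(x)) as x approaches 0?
Both numerator and denominator → 0 as x → 0; this is a 0/0 indeterminate form.
Expand each to leading order near x = 0: numerator ~ 6·x, denominator ~ 5·x.
The limit of the ratio is 6/5.

Final answer: 6/5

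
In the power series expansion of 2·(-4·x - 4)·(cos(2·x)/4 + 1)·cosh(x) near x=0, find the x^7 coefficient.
Expand to order 7: 2·(-4·x - 4)·(cos(2·x)/4 + 1)·cosh(x) = -121·x^7/360 - 121·x^6/360 + x^5/4 + x^4/4 - x^3 - x^2 - 10·x - 10 + O(x^8).
The coefficient of x^7 is -121/360.

Final answer: -121/360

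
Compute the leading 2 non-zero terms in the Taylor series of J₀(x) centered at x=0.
1 - x^2/4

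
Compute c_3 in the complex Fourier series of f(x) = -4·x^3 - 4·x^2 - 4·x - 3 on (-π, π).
Compute the real Fourier coefficients first: a_3 = 16/9, b_3 = -8·π^2/3 - 8/9.
Then c_3 = (a_3 − i·b_3)/2 = 8/9 + 4·i/9 + 4·i·π^2/3.

Final answer: 8/9 + 4·i/9 + 4·i·π^2/3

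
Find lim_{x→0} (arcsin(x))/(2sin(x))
Both numerator and denominator → 0 as x → 0; this is a 0/0 indeterminate form.
Expand each to leading order near x = 0: numerator ~ x, denominator ~ 2·x.
The limit of the ratio is 1/2.

Final answer: 1/2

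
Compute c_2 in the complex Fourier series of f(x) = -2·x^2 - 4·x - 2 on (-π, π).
Compute the real Fourier coefficients first: a_2 = -2, b_2 = 4.
Then c_2 = (a_2 − i·b_2)/2 = -1 - 2·i.

Final answer: -1 - 2·i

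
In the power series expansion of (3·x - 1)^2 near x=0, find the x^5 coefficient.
Expand to order 5: (3·x - 1)^2 = 9·x^2 - 6·x + 1 + O(x^6).
The coefficient of x^5 is 0.

Final answer: 0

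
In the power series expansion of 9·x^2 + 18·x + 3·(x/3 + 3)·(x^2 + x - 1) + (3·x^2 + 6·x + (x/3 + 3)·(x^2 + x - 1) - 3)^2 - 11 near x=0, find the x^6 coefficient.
Expand to order 6: 9·x^2 + 18·x + 3·(x/3 + 3)·(x^2 + x - 1) + (3·x^2 + 6·x + (x/3 + 3)·(x^2 + x - 1) - 3)^2 - 11 = x^6/9 + 38·x^5/9 + 413·x^4/9 + 961·x^3/9 + 163·x^2/9 - 78·x + 16 + O(x^7).
The coefficient of x^6 is 1/9.

Final answer: 1/9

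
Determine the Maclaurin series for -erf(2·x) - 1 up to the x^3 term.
16·x^3/(3·√(π)) - 4·x/√(π) - 1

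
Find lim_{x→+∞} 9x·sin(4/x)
As x → +∞: let u = 4/x → 0⁺; then 9·x·sin(4/x) = 9·4·sin(u)/u → 9·4·1 = 36.
Limit = 36.

Final answer: 36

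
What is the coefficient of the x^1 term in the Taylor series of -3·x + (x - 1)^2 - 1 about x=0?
Expand to order 1: -3·x + (x - 1)^2 - 1 = -5·x + O(x^2).
The coefficient of x^1 is -5.

Final answer: -5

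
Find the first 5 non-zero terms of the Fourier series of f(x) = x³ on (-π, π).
(-12 + 2·π^2)·sin(x) + (3/2 - π^2)·sin(2·x) + (-4/9 + 2·π^2/3)·sin(3·x) + (3/16 - π^2/2)·sin(4·x) + (-12/125 + 2·π^2/5)·sin(5·x)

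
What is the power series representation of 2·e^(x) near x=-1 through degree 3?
2·e^(-1) + 2·e^(-1)·(x + 1) + e^(-1)·(x + 1)^2 + e^(-1)·(x + 1)^3/3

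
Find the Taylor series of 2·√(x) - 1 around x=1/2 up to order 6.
-1 + √(2) + √(2)·(x - 1/2) - √(2)·(x - 1/2)^2/2 + √(2)·(x - 1/2)^3/2 - 5·√(2)·(x - 1/2)^4/8 + 7·√(2)·(x - 1/2)^5/8 - 21·√(2)·(x - 1/2)^6/16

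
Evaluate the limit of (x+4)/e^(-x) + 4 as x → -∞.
The quotient is an ∞/∞ indeterminate form as x → -∞.
Compare growth rates of the dominant terms (exponentials ≫ polynomials ≫ logarithms), or apply L'Hôpital's rule; the quotient → 0.
Adding the constant: 0 + 4 = 4. Limit = 4.

Final answer: 4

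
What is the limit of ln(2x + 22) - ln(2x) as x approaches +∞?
This is an ∞ − ∞ indeterminate form.
Combine the logarithms: ln(2x+22) − ln(2x) = ln((2x+22)/(2x)) = ln(1 + 22/(2x)) → ln(1) = 0.
Limit = 0.

Final answer: 0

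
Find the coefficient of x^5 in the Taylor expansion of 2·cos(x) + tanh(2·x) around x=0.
Expand to order 5: 2·cos(x) + tanh(2·x) = 64·x^5/15 + x^4/12 - 8·x^3/3 - x^2 + 2·x + 2 + O(x^6).
The coefficient of x^5 is 64/15.

Final answer: 64/15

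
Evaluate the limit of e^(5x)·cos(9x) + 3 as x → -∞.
Evaluate the dominant behaviour as x → -∞; each term tends to a finite value or vanishes.
Limit = 3.

Final answer: 3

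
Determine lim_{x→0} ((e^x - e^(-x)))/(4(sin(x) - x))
Both numerator and denominator → 0 as x → 0; this is a 0/0 indeterminate form.
Expand each to leading order near x = 0: numerator ~ 2·x, denominator ~ -2·x^3/3.
The limit of the ratio is -∞.

Final answer: -∞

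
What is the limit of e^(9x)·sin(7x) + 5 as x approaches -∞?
Evaluate the dominant behaviour as x → -∞; each term tends to a finite value or vanishes.
Limit = 5.

Final answer: 5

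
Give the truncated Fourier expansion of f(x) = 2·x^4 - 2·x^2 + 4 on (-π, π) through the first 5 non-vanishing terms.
(104 - 16·π^2)·cos(x) + (-8 + 4·π^2)·cos(2·x) + (56/27 - 16·π^2/9)·cos(3·x) + (-7/8 + π^2)·cos(4·x) - 2·π^2/3 + 4 + 2·π^4/5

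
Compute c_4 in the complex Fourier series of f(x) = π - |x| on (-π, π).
Compute the real Fourier coefficients first: a_4 = 0, b_4 = 0.
Then c_4 = (a_4 − i·b_4)/2 = 0.

Final answer: 0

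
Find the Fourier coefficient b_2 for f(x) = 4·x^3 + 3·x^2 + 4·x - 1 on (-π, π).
b_2 = (1/π) ∫_{-π}^{π} f(x)·sin(2x) dx.
Evaluate the integral (use parity and integration by parts as needed): b_2 = 2 - 4·π^2.

Final answer: 2 - 4·π^2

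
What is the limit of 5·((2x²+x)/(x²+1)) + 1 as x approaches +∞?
Evaluate the dominant behaviour as x → +∞; each term tends to a finite value or vanishes.
Limit = 11.

Final answer: 11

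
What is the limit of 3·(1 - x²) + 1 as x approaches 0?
Direct substitution at x = 0 gives 4.

Final answer: 4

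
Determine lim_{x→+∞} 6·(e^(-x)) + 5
Evaluate the dominant behaviour as x → +∞; each term tends to a finite value or vanishes.
Limit = 5.

Final answer: 5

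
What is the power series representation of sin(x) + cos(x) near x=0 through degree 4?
x^4/24 - x^3/6 - x^2/2 + x + 1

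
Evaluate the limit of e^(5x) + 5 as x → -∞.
Evaluate the dominant behaviour as x → -∞; each term tends to a finite value or vanishes.
Limit = 5.

Final answer: 5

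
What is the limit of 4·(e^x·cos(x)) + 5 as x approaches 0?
Direct substitution at x = 0 gives 9.

Final answer: 9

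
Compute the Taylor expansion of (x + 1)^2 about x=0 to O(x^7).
x^2 + 2·x + 1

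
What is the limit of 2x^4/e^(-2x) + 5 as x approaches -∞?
The quotient is an ∞/∞ indeterminate form as x → -∞.
Compare growth rates of the dominant terms (exponentials ≫ polynomials ≫ logarithms), or apply L'Hôpital's rule; the quotient → 0.
Adding the constant: 0 + 5 = 5. Limit = 5.

Final answer: 5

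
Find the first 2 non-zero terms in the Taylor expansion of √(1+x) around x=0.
x/2 + 1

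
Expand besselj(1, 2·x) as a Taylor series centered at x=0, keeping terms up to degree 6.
x^5/12 - x^3/2 + x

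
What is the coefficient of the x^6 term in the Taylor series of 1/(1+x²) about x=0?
Expand to order 6: 1/(1+x²) = -x^6 + x^4 - x^2 + 1 + O(x^7).
The coefficient of x^6 is -1.

Final answer: -1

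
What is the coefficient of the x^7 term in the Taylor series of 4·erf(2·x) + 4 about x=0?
Expand to order 7: 4·erf(2·x) + 4 = -512·x^7/(21·√(π)) + 128·x^5/(5·√(π)) - 64·x^3/(3·√(π)) + 16·x/√(π) + 4 + O(x^8).
The coefficient of x^7 is -512/(21·√(π)).

Final answer: -512/(21·√(π))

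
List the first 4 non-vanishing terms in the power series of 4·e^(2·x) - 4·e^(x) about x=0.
5·x^4/2 + 14·x^3/3 + 6·x^2 + 4·x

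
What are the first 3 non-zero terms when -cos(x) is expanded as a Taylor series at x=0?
-x^4/24 + x^2/2 - 1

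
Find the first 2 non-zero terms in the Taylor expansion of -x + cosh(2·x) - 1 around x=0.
2·x^2 - x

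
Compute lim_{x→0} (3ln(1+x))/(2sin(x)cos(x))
Both numerator and denominator → 0 as x → 0; this is a 0/0 indeterminate form.
Expand each to leading order near x = 0: numerator ~ 3·x, denominator ~ 2·x.
The limit of the ratio is 3/2.

Final answer: 3/2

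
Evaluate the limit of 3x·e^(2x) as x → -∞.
This is a 0·∞ indeterminate form at x → -∞.
Rewrite the product as 3x / e^(-2x) (an ∞/∞ form) and apply L'Hôpital, or use the standard hierarchy e^(2|x|) ≫ |x| as x → -∞.
The indeterminate product → 0, so the limit = 0.

Final answer: 0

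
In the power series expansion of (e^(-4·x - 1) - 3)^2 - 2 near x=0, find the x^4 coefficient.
Expand to order 4: (e^(-4·x - 1) - 3)^2 - 2 = x^4·(-3 + e^(-1))^2·(64·e^(-1)/(3·(-3 + e^(-1))) + 448·e^(-2)/(3·(-3 + e^(-1))^2)) + x^3·(-3 + e^(-1))^2·(-64·e^(-2)/(-3 + e^(-1))^2 - 64·e^(-1)/(3·(-3 + e^(-1)))) + x^2·(-3 + e^(-1))^2·(16·e^(-1)/(-3 + e^(-1)) + 16·e^(-2)/(-3 + e^(-1))^2) - 8·x·(-3 + e^(-1))·e^(-1) - 2 + (-3 + e^(-1))^2 + O(x^5).
The coefficient of x^4 is (-3 + e^(-1))^2·(64·e^(-1)/(3·(-3 + e^(-1))) + 448·e^(-2)/(3·(-3 + e^(-1))^2)).

Final answer: (-3 + e^(-1))^2·(64·e^(-1)/(3·(-3 + e^(-1))) + 448·e^(-2)/(3·(-3 + e^(-1))^2))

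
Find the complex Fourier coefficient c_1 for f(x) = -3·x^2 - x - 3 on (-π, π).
Compute the real Fourier coefficients first: a_1 = 12, b_1 = -2.
Then c_1 = (a_1 − i·b_1)/2 = 6 + i.

Final answer: 6 + i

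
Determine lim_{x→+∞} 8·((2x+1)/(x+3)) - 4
Evaluate the dominant behaviour as x → +∞; each term tends to a finite value or vanishes.
Limit = 12.

Final answer: 12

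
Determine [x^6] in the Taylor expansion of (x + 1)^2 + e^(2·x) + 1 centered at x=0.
Expand to order 6: (x + 1)^2 + e^(2·x) + 1 = 4·x^6/45 + 4·x^5/15 + 2·x^4/3 + 4·x^3/3 + 3·x^2 + 4·x + 3 + O(x^7).
The coefficient of x^6 is 4/45.

Final answer: 4/45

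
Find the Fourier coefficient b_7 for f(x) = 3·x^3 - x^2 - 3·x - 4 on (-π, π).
b_7 = (1/π) ∫_{-π}^{π} f(x)·sin(7x) dx.
Evaluate the integral (use parity and integration by parts as needed): b_7 = -330/343 + 6·π^2/7.

Final answer: -330/343 + 6·π^2/7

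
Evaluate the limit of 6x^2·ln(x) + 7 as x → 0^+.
The product is a 0·∞ indeterminate form at x → 0⁺.
Rewrite the product as 6·ln(x) / x^(-2) and apply L'Hôpital, or use the standard hierarchy x^(-2) ≫ |ln x| as x → 0⁺.
The indeterminate product → 0, so the limit = 7.

Final answer: 7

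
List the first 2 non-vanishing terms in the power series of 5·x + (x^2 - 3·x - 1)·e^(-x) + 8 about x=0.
3·x + 7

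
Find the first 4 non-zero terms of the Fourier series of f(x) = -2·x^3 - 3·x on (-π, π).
(18 - 4·π^2)·sin(x) + 2·π^2·sin(2·x) + (-4·π^2/3 - 10/9)·sin(3·x) + (9/8 + π^2)·sin(4·x)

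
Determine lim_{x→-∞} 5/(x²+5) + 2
Evaluate the dominant behaviour as x → -∞; each term tends to a finite value or vanishes.
Limit = 2.

Final answer: 2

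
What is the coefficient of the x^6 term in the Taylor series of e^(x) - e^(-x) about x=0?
Expand to order 6: e^(x) - e^(-x) = x^5/60 + x^3/3 + 2·x + O(x^7).
The coefficient of x^6 is 0.

Final answer: 0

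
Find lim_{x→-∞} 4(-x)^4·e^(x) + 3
The product is a 0·∞ indeterminate form at x → -∞.
Rewrite the product as 4(-x)^4 / e^(-x) (an ∞/∞ form) and apply L'Hôpital, or use the standard hierarchy e^(|x|) ≫ |(-x)^4| as x → -∞.
The indeterminate product → 0, so the limit = 3.

Final answer: 3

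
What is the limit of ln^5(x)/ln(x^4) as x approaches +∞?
This is an ∞/∞ indeterminate form as x → +∞.
Write ln(x^4) = 4·ln(x), reducing the quotient to ln^4(x)/4 → ∞.
Limit = ∞.

Final answer: ∞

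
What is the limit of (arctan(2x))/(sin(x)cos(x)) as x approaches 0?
Both numerator and denominator → 0 as x → 0; this is a 0/0 indeterminate form.
Expand each to leading order near x = 0: numerator ~ 2·x, denominator ~ x.
The limit of the ratio is 2.

Final answer: 2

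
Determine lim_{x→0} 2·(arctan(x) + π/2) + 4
Direct substitution at x = 0 gives π + 4.

Final answer: π + 4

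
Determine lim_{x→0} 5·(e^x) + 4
Direct substitution at x = 0 gives 9.

Final answer: 9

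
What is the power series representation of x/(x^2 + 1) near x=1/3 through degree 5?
3/10 + 18·(x - 1/3)/25 - 351·(x - 1/3)^2/500 - 567·(x - 1/3)^3/2500 + 19197·(x - 1/3)^4/25000 - 8019·(x - 1/3)^5/31250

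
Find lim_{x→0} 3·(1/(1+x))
Direct substitution at x = 0 gives 3.

Final answer: 3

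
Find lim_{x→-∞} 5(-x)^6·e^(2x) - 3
The product is a 0·∞ indeterminate form at x → -∞.
Rewrite the product as 5(-x)^6 / e^(-2x) (an ∞/∞ form) and apply L'Hôpital, or use the standard hierarchy e^(2|x|) ≫ |(-x)^6| as x → -∞.
The indeterminate product → 0, so the limit = -3.

Final answer: -3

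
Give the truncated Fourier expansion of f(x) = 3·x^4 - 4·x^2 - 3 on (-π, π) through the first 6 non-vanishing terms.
(160 - 24·π^2)·cos(x) + (-13 + 6·π^2)·cos(2·x) + (32/9 - 8·π^2/3)·cos(3·x) + (-25/16 + 3·π^2/2)·cos(4·x) + (544/625 - 24·π^2/25)·cos(5·x) - 4·π^2/3 - 3 + 3·π^4/5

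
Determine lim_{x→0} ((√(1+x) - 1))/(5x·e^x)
Both numerator and denominator → 0 as x → 0; this is a 0/0 indeterminate form.
Expand each to leading order near x = 0: numerator ~ x/2, denominator ~ 5·x.
The limit of the ratio is 1/10.

Final answer: 1/10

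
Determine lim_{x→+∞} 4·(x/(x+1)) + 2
Evaluate the dominant behaviour as x → +∞; each term tends to a finite value or vanishes.
Limit = 6.

Final answer: 6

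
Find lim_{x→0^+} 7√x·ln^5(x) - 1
The product is a 0·∞ indeterminate form at x → 0⁺.
Rewrite the product as 7·ln^5(x) / x^(-1/2) and apply L'Hôpital, or use the standard hierarchy x^(-1/2) ≫ |ln x|^5 as x → 0⁺.
The indeterminate product → 0, so the limit = -1.

Final answer: -1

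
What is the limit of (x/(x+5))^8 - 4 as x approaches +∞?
As x → +∞: x/(x+5) = 1/(1 + 5/x) → 1, and the 8th power of a limit-1 base also → 1; with the additive constant, 1 - 4 = -3.
Limit = -3.

Final answer: -3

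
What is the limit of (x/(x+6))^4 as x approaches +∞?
As x → +∞: x/(x+6) = 1/(1 + 6/x) → 1, and the 4th power of a limit-1 base also → 1.
Limit = 1.

Final answer: 1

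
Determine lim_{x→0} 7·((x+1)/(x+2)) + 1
Direct substitution at x = 0 gives 9/2.

Final answer: 9/2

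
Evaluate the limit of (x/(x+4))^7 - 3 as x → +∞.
As x → +∞: x/(x+4) = 1/(1 + 4/x) → 1, and the 7th power of a limit-1 base also → 1; with the additive constant, 1 - 3 = -2.
Limit = -2.

Final answer: -2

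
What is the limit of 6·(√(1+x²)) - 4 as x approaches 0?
Direct substitution at x = 0 gives 2.

Final answer: 2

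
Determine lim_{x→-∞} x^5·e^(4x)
This is a 0·∞ indeterminate form at x → -∞.
Rewrite the product as x^5 / e^(-4x) (an ∞/∞ form) and apply L'Hôpital, or use the standard hierarchy e^(4|x|) ≫ |x^5| as x → -∞.
The indeterminate product → 0, so the limit = 0.

Final answer: 0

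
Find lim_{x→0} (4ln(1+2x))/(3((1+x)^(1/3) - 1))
Both numerator and denominator → 0 as x → 0; this is a 0/0 indeterminate form.
Expand each to leading order near x = 0: numerator ~ 8·x, denominator ~ x.
The limit of the ratio is 8.

Final answer: 8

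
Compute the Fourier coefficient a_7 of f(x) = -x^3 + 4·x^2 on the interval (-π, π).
a_7 = (1/π) ∫_{-π}^{π} f(x)·cos(7x) dx.
Evaluate the integral (use parity and integration by parts as needed): a_7 = -16/49.

Final answer: -16/49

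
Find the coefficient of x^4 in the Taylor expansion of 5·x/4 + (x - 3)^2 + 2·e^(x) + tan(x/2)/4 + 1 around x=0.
Expand to order 4: 5·x/4 + (x - 3)^2 + 2·e^(x) + tan(x/2)/4 + 1 = x^4/12 + 11·x^3/32 + 2·x^2 - 21·x/8 + 12 + O(x^5).
The coefficient of x^4 is 1/12.

Final answer: 1/12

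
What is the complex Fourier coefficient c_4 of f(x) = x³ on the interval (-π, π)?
Compute the real Fourier coefficients first: a_4 = 0, b_4 = 3/16 - π^2/2.
Then c_4 = (a_4 − i·b_4)/2 = -3·i/32 + i·π^2/4.

Final answer: -3·i/32 + i·π^2/4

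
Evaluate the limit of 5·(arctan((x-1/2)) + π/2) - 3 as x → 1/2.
Direct substitution at x = 1/2 gives -3 + 5·π/2.

Final answer: -3 + 5·π/2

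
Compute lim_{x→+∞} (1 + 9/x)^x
As x → +∞: this is the defining limit (1 + 9/x)^x → e^9.
Limit = e^(9).

Final answer: e^(9)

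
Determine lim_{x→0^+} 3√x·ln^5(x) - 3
The product is a 0·∞ indeterminate form at x → 0⁺.
Rewrite the product as 3·ln^5(x) / x^(-1/2) and apply L'Hôpital, or use the standard hierarchy x^(-1/2) ≫ |ln x|^5 as x → 0⁺.
The indeterminate product → 0, so the limit = -3.

Final answer: -3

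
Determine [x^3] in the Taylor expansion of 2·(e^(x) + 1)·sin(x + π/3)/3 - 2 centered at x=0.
Expand to order 3: 2·(e^(x) + 1)·sin(x + π/3)/3 - 2 = x^3·(1/18 - √(3)/9) + x^2·(1/3 - √(3)/6) + x·(√(3)/3 + 2/3) - 2 + 2·√(3)/3 + O(x^4).
The coefficient of x^3 is 1/18 - √(3)/9.

Final answer: 1/18 - √(3)/9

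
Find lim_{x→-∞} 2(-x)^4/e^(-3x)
This is an ∞/∞ indeterminate form as x → -∞.
Compare growth rates of the dominant terms (exponentials ≫ polynomials ≫ logarithms), or apply L'Hôpital's rule; the quotient → 0.
Limit = 0.

Final answer: 0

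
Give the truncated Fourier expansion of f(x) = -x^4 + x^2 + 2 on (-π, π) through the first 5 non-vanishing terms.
(-52 + 8·π^2)·cos(x) + (4 - 2·π^2)·cos(2·x) + (-28/27 + 8·π^2/9)·cos(3·x) + (7/16 - π^2/2)·cos(4·x) - π^4/5 + 2 + π^2/3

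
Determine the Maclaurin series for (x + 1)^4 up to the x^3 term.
4·x^3 + 6·x^2 + 4·x + 1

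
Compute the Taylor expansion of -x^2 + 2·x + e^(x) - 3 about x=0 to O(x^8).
x^7/5040 + x^6/720 + x^5/120 + x^4/24 + x^3/6 - x^2/2 + 3·x - 2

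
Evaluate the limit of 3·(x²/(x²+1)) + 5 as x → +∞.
Evaluate the dominant behaviour as x → +∞; each term tends to a finite value or vanishes.
Limit = 8.

Final answer: 8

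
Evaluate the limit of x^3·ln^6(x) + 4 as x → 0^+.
The product is a 0·∞ indeterminate form at x → 0⁺.
Rewrite the product as ln^6(x) / x^(-3) and apply L'Hôpital, or use the standard hierarchy x^(-3) ≫ |ln x|^6 as x → 0⁺.
The indeterminate product → 0, so the limit = 4.

Final answer: 4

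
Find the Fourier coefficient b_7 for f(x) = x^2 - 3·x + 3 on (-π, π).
b_7 = (1/π) ∫_{-π}^{π} f(x)·sin(7x) dx.
Evaluate the integral (use parity and integration by parts as needed): b_7 = -6/7.

Final answer: -6/7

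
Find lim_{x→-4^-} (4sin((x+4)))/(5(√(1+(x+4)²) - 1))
Both numerator and denominator → 0 as x → -4^-; this is a 0/0 indeterminate form.
Expand each to leading order near x = -4: numerator ~ 4·(x + 4), denominator ~ 5·(x + 4)^2/2.
The limit of the ratio is -∞.

Final answer: -∞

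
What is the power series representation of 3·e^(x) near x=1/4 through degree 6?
3·e^(1/4) + 3·e^(1/4)·(x - 1/4) + 3·e^(1/4)·(x - 1/4)^2/2 + e^(1/4)·(x - 1/4)^3/2 + e^(1/4)·(x - 1/4)^4/8 + e^(1/4)·(x - 1/4)^5/40 + e^(1/4)·(x - 1/4)^6/240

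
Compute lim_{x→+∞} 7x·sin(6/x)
As x → +∞: let u = 6/x → 0⁺; then 7·x·sin(6/x) = 7·6·sin(u)/u → 7·6·1 = 42.
Limit = 42.

Final answer: 42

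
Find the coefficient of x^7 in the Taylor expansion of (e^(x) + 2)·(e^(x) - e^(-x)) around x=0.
Expand to order 7: (e^(x) + 2)·(e^(x) - e^(-x)) = 11·x^7/420 + 4·x^6/45 + 3·x^5/10 + 2·x^4/3 + 2·x^3 + 2·x^2 + 6·x + O(x^8).
The coefficient of x^7 is 11/420.

Final answer: 11/420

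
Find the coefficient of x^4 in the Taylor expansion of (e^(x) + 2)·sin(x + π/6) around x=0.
Expand to order 4: (e^(x) + 2)·sin(x + π/6) = -x^4/24 - x^3/6 + x^2·(-1/2 + √(3)/2) + x·(1/2 + 3·√(3)/2) + 3/2 + O(x^5).
The coefficient of x^4 is -1/24.

Final answer: -1/24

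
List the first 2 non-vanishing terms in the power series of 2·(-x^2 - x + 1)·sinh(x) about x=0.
-2·x^2 + 2·x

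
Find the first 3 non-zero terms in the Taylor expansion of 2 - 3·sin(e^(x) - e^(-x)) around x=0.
3·x^3 - 6·x + 2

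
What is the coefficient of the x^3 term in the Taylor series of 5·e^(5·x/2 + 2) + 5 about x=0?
Expand to order 3: 5·e^(5·x/2 + 2) + 5 = 625·x^3·e^(2)/48 + 125·x^2·e^(2)/8 + 25·x·e^(2)/2 + 5 + 5·e^(2) + O(x^4).
The coefficient of x^3 is 625·e^(2)/48.

Final answer: 625·e^(2)/48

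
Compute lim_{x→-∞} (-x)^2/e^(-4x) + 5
The quotient is an ∞/∞ indeterminate form as x → -∞.
Compare growth rates of the dominant terms (exponentials ≫ polynomials ≫ logarithms), or apply L'Hôpital's rule; the quotient → 0.
Adding the constant: 0 + 5 = 5. Limit = 5.

Final answer: 5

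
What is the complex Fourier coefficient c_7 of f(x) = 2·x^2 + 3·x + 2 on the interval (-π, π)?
Compute the real Fourier coefficients first: a_7 = -8/49, b_7 = 6/7.
Then c_7 = (a_7 − i·b_7)/2 = -4/49 - 3·i/7.

Final answer: -4/49 - 3·i/7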